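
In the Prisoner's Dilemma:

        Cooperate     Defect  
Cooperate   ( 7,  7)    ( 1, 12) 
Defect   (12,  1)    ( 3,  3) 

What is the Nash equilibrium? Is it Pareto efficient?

(Defect, Defect) is NE; not Pareto efficient

Work:
Defect dominates Cooperate for both players:
If P2 cooperates: Defect (12) > Cooperate (7)
If P2 defects: Defect (3) > Cooperate (1)
NE: (Defect, Defect) with payoff (3, 3)
But (Cooperate, Cooperate) = (7, 7) Pareto dominates (3, 3)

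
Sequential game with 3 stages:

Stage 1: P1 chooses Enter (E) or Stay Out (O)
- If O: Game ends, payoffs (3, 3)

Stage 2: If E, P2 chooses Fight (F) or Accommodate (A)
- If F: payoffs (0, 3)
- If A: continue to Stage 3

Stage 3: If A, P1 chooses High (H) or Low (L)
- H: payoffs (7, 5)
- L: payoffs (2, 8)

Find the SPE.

SPE: (E, A, H); Outcome (7, 5)

Work:
Stage 3: P1 chooses H (7 vs 2)
Stage 2: P2: F->3, A->5 (anticipating H). Choose A
Stage 1: P1: O->3, E->7 (anticipating A, H). Choose E
SPE path: E -> A -> H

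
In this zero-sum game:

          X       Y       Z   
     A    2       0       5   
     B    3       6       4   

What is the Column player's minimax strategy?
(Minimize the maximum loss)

Column should play X, value = 3

Work:
Column player minimizes Row's maximum payoff:
Column X: max payoff to Row = 3
Column Y: max payoff to Row = 6
Column Z: max payoff to Row = 5
Minimum is 3, achieved by column X.
Minimax strategy: X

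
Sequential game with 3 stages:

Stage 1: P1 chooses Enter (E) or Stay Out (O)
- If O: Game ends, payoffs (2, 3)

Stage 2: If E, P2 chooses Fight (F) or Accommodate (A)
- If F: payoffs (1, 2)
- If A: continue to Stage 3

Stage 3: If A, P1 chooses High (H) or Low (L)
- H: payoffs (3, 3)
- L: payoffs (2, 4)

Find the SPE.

SPE: (E, A, H); Outcome (3, 3)

Work:
Stage 3: P1 chooses H (3 vs 2)
Stage 2: P2: F->2, A->3 (anticipating H). Choose A
Stage 1: P1: O->2, E->3 (anticipating A, H). Choose E
SPE path: E -> A -> H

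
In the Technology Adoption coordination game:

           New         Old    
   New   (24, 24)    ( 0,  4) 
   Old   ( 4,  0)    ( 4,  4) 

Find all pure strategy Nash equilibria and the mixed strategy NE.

Pure NE: (New, New) and (Old, Old); Mixed NE: p = 0.1667, q = 0.1667

Work:
Check pure NE:
(New, New): (24, 24) - no unilateral deviation beneficial
(Old, Old): (4, 4) - no unilateral deviation beneficial
Mixed NE: P1 plays New with p = 0.1667, P2 plays New with q = 0.1667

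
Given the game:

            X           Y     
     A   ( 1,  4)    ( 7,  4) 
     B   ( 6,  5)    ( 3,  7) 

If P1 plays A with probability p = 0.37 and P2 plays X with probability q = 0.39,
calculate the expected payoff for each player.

E[P1] = 4.3513, E[P2] = 5.3986

Work:
E[P1] = p·q·π₁(A,X) + p·(1-q)·π₁(A,Y) + (1-p)·q·π₁(B,X) + (1-p)·(1-q)·π₁(B,Y)
= 0.37·0.39·1 + 0.37·0.61·7 + 0.63·0.39·6 + 0.63·0.61·3
= 4.3513

E[P2] = 5.3986 (similar calculation)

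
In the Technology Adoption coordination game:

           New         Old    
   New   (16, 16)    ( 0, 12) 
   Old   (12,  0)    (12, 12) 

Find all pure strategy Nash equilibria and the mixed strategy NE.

Pure NE: (New, New) and (Old, Old); Mixed NE: p = 0.75, q = 0.75

Work:
Check pure NE:
(New, New): (16, 16) - no unilateral deviation beneficial
(Old, Old): (12, 12) - no unilateral deviation beneficial
Mixed NE: P1 plays New with p = 0.75, P2 plays New with q = 0.75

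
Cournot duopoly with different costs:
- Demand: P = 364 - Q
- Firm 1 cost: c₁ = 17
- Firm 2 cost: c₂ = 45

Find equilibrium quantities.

q₁* = 125.0, q₂* = 97.0

Work:
Reaction: q₁ = (364 - 17 - q₂)/2
Reaction: q₂ = (364 - 45 - q₁)/2
Solve simultaneously:
q₁* = (364 - 2×17 + 45)/3 = 125.0
q₂* = (364 - 2×45 + 17)/3 = 97.0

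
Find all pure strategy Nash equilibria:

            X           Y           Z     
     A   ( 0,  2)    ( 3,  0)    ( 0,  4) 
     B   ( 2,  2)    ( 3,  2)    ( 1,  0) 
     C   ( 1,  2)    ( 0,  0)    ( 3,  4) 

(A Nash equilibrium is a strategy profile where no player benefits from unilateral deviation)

Nash equilibrium: (B, X), (B, Y), (C, Z)

Work:
Best responses:
  P1 vs X: payoffs [0, 2, 1] → best response B (payoff 2)
  P1 vs Y: payoffs [3, 3, 0] → best response A/B (payoff 3)
  P1 vs Z: payoffs [0, 1, 3] → best response C (payoff 3)
  P2 vs A: payoffs [2, 0, 4] → best response Z (payoff 4)
  P2 vs B: payoffs [2, 2, 0] → best response X/Y (payoff 2)
  P2 vs C: payoffs [2, 0, 4] → best response Z (payoff 4)
Mutual best responses: (B,X), (B,Y), (C,Z) → Nash equilibria.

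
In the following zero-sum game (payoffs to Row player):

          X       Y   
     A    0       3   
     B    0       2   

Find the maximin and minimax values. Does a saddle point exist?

Maximin = 0, Minimax = 0, Saddle: True

Work:
Row minimums: [0, 0] → maximin = 0
Column maximums: [0, 3] → minimax = 0
Saddle point exists! Game value = 0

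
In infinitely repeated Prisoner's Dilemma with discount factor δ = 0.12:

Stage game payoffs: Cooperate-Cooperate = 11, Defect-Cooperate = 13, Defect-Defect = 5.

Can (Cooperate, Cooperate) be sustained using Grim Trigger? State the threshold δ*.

δ* = 0.25; since δ = 0.12 < 0.25, cooperation cannot be sustained

Work:
For Grim Trigger:
Cooperate forever: 11/(1-δ)
Defect then punished: 13 + 5·δ/(1-δ)
Need: 11/(1-δ) ≥ 13 + 5·δ/(1-δ)
Solving: δ ≥ (T-R)/(T-P) = (13-11)/(13-5) = 0.25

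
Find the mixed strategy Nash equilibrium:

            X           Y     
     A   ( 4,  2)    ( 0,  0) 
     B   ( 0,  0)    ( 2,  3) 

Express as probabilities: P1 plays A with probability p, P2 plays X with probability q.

p = 0.6, q = 0.3333

Work:
Find probabilities that make opponent indifferent:
P2 chooses q to make P1 indifferent between A and B
P1 chooses p to make P2 indifferent between X and Y
Mixed NE: P1 plays (A: 0.6, B: 0.4), P2 plays (X: 0.3333, Y: 0.6667)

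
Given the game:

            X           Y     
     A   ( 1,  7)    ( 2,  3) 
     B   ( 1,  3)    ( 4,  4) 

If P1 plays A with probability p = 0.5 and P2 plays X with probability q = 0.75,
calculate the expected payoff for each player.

E[P1] = 1.5, E[P2] = 4.625

Work:
E[P1] = p·q·π₁(A,X) + p·(1-q)·π₁(A,Y) + (1-p)·q·π₁(B,X) + (1-p)·(1-q)·π₁(B,Y)
= 0.5·0.75·1 + 0.5·0.25·2 + 0.5·0.75·1 + 0.5·0.25·4
= 1.5

E[P2] = 4.625 (similar calculation)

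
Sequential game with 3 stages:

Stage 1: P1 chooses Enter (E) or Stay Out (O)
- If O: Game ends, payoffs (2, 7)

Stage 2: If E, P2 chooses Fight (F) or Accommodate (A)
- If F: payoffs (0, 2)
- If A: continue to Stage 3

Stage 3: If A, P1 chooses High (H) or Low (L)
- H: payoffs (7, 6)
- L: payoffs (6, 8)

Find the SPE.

SPE: (E, A, H); Outcome (7, 6)

Work:
Stage 3: P1 chooses H (7 vs 6)
Stage 2: P2: F->2, A->6 (anticipating H). Choose A
Stage 1: P1: O->2, E->7 (anticipating A, H). Choose E
SPE path: E -> A -> H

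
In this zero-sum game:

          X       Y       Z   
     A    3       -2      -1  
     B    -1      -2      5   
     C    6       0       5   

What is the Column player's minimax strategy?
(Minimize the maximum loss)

Column should play Y, value = 0

Work:
Column player minimizes Row's maximum payoff:
Column X: max payoff to Row = 6
Column Y: max payoff to Row = 0
Column Z: max payoff to Row = 5
Minimum is 0, achieved by column Y.
Minimax strategy: Y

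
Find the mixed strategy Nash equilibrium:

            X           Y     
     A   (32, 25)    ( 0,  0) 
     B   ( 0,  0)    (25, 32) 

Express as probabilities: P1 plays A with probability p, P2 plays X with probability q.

p = 0.5614, q = 0.4386

Work:
Find probabilities that make opponent indifferent:
P2 chooses q to make P1 indifferent between A and B
P1 chooses p to make P2 indifferent between X and Y
Mixed NE: P1 plays (A: 0.5614, B: 0.4386), P2 plays (X: 0.4386, Y: 0.5614)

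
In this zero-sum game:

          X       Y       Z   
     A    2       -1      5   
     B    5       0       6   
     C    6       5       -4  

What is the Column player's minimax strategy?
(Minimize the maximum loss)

Column should play Y, value = 5

Work:
Column player minimizes Row's maximum payoff:
Column X: max payoff to Row = 6
Column Y: max payoff to Row = 5
Column Z: max payoff to Row = 6
Minimum is 5, achieved by column Y.
Minimax strategy: Y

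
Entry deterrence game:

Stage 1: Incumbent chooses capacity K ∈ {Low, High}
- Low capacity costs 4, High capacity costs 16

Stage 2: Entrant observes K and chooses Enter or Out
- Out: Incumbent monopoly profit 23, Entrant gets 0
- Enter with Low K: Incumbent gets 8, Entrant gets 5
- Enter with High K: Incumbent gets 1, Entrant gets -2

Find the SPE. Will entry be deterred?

SPE: (High, Enter|Low, Out|High); Entry deterred. Incumbent net profit = 7

Work:
After Low K: Entrant enters (5 > 0)
After High K: Entrant stays out (-2 < 0)
Incumbent: Low → 8−4=4, High → 23−16=7
Incumbent chooses High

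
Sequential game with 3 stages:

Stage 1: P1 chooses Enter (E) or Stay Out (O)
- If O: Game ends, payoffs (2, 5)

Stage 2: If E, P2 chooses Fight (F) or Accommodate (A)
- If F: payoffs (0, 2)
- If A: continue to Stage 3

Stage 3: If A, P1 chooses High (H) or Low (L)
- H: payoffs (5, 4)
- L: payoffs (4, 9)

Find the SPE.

SPE: (E, A, H); Outcome (5, 4)

Work:
Stage 3: P1 chooses H (5 vs 4)
Stage 2: P2: F->2, A->4 (anticipating H). Choose A
Stage 1: P1: O->2, E->5 (anticipating A, H). Choose E
SPE path: E -> A -> H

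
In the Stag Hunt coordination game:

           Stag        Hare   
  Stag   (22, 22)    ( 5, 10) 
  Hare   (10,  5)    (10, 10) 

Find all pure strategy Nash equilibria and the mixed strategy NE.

Pure NE: (Stag, Stag) and (Hare, Hare); Mixed NE: p = 0.2941, q = 0.2941

Work:
Check pure NE:
(Stag, Stag): (22, 22) - no unilateral deviation beneficial
(Hare, Hare): (10, 10) - no unilateral deviation beneficial
Mixed NE: P1 plays Stag with p = 0.2941, P2 plays Stag with q = 0.2941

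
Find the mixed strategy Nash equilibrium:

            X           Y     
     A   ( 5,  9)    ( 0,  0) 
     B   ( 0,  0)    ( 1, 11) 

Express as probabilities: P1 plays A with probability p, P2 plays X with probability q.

p = 0.55, q = 0.1667

Work:
Find probabilities that make opponent indifferent:
P2 chooses q to make P1 indifferent between A and B
P1 chooses p to make P2 indifferent between X and Y
Mixed NE: P1 plays (A: 0.55, B: 0.45), P2 plays (X: 0.1667, Y: 0.8333)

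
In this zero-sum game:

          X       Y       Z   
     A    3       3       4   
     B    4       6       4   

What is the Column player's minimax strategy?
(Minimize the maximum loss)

Column should play X or Z (all achieve the minimum), value = 4

Work:
Column player minimizes Row's maximum payoff:
Column X: max payoff to Row = 4
Column Y: max payoff to Row = 6
Column Z: max payoff to Row = 4
Minimum is 4, achieved by columns X, Z (tied).
Each of X or Z is a minimax strategy.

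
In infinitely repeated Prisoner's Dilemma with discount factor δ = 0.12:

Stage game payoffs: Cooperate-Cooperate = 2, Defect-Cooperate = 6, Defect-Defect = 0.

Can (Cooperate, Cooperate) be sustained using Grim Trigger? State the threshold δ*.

δ* = 0.6667; since δ = 0.12 < 0.6667, cooperation cannot be sustained

Work:
For Grim Trigger:
Cooperate forever: 2/(1-δ)
Defect then punished: 6 + 0·δ/(1-δ)
Need: 2/(1-δ) ≥ 6 + 0·δ/(1-δ)
Solving: δ ≥ (T-R)/(T-P) = (6-2)/(6-0) = 0.6667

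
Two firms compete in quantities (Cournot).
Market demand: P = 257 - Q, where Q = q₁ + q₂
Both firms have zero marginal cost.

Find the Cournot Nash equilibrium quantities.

q₁* = q₂* = 85.67; P* = 85.67

Work:
Profit: π_i = P·q_i = (a - q_i - q_j)·q_i
FOC: ∂π_i/∂q_i = a - 2q_i - q_j = 0
Reaction function: q_i = (257 - q_j)/2
Symmetry: q* = 257/3 = 85.67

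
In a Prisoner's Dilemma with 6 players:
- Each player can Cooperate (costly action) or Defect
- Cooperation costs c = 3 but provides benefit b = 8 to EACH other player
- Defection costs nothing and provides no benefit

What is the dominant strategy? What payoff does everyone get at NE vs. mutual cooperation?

Dominant: Defect; NE payoff = 0; Coop payoff = 37

Work:
Defect dominates (saves cost c = 3, benefit to others is external)
NE: All defect → everyone gets 0
If all cooperate: each receives (5)×8 - 3 = 37
Social dilemma: 37 > 0 but NE gives 0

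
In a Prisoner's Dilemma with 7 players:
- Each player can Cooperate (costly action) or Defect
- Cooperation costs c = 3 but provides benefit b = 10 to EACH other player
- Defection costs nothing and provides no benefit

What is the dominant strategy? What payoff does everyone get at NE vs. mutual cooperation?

Dominant: Defect; NE payoff = 0; Coop payoff = 57

Work:
Defect dominates (saves cost c = 3, benefit to others is external)
NE: All defect → everyone gets 0
If all cooperate: each receives (6)×10 - 3 = 57
Social dilemma: 57 > 0 but NE gives 0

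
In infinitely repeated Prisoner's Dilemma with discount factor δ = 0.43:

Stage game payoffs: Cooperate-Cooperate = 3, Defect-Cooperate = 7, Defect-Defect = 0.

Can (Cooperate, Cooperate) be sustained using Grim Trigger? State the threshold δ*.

δ* = 0.5714; since δ = 0.43 < 0.5714, cooperation cannot be sustained

Work:
For Grim Trigger:
Cooperate forever: 3/(1-δ)
Defect then punished: 7 + 0·δ/(1-δ)
Need: 3/(1-δ) ≥ 7 + 0·δ/(1-δ)
Solving: δ ≥ (T-R)/(T-P) = (7-3)/(7-0) = 0.5714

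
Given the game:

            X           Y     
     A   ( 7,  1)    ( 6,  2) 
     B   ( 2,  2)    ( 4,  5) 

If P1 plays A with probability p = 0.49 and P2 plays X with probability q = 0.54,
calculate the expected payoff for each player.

E[P1] = 4.6938, E[P2] = 2.4392

Work:
E[P1] = p·q·π₁(A,X) + p·(1-q)·π₁(A,Y) + (1-p)·q·π₁(B,X) + (1-p)·(1-q)·π₁(B,Y)
= 0.49·0.54·7 + 0.49·0.46·6 + 0.51·0.54·2 + 0.51·0.46·4
= 4.6938

E[P2] = 2.4392 (similar calculation)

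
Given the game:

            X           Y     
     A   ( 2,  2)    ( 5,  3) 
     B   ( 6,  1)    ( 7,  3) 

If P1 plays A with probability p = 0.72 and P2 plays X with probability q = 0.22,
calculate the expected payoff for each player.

E[P1] = 5.0232, E[P2] = 2.7184

Work:
E[P1] = p·q·π₁(A,X) + p·(1-q)·π₁(A,Y) + (1-p)·q·π₁(B,X) + (1-p)·(1-q)·π₁(B,Y)
= 0.72·0.22·2 + 0.72·0.78·5 + 0.28·0.22·6 + 0.28·0.78·7
= 5.0232

E[P2] = 2.7184 (similar calculation)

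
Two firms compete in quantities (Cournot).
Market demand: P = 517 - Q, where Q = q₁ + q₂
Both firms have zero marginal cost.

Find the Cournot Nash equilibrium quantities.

q₁* = q₂* = 172.33; P* = 172.33

Work:
Profit: π_i = P·q_i = (a - q_i - q_j)·q_i
FOC: ∂π_i/∂q_i = a - 2q_i - q_j = 0
Reaction function: q_i = (517 - q_j)/2
Symmetry: q* = 517/3 = 172.33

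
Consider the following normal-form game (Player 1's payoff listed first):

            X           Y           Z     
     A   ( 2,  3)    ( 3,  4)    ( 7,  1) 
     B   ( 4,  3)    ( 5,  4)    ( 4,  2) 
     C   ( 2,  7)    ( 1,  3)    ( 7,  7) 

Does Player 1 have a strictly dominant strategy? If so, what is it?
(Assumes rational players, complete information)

No strictly dominant strategy exists for Player 1

Work:
A strategy strictly dominates another if it gives a strictly higher payoff against every opponent action. Compare each pair of P1's strategies column-by-column:
  A vs B: [2 vs 4, 3 vs 5, 7 vs 4] → A does not strictly dominate B (column X: 2 ≤ 4)
  A vs C: [2 vs 2, 3 vs 1, 7 vs 7] → A does not strictly dominate C (column X: 2 ≤ 2)
  B vs A: [4 vs 2, 5 vs 3, 4 vs 7] → B does not strictly dominate A (column Z: 4 ≤ 7)
  B vs C: [4 vs 2, 5 vs 1, 4 vs 7] → B does not strictly dominate C (column Z: 4 ≤ 7)
  C vs A: [2 vs 2, 1 vs 3, 7 vs 7] → C does not strictly dominate A (column X: 2 ≤ 2)
  C vs B: [2 vs 4, 1 vs 5, 7 vs 4] → C does not strictly dominate B (column X: 2 ≤ 4)
No single strategy strictly dominates all others → no strictly dominant strategy.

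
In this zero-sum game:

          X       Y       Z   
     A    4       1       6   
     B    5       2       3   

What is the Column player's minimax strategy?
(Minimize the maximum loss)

Column should play Y, value = 2

Work:
Column player minimizes Row's maximum payoff:
Column X: max payoff to Row = 5
Column Y: max payoff to Row = 2
Column Z: max payoff to Row = 6
Minimum is 2, achieved by column Y.
Minimax strategy: Y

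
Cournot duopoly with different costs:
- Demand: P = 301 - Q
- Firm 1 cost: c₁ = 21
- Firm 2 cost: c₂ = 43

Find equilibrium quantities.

q₁* = 100.67, q₂* = 78.67

Work:
Reaction: q₁ = (301 - 21 - q₂)/2
Reaction: q₂ = (301 - 43 - q₁)/2
Solve simultaneously:
q₁* = (301 - 2×21 + 43)/3 = 100.67
q₂* = (301 - 2×43 + 21)/3 = 78.67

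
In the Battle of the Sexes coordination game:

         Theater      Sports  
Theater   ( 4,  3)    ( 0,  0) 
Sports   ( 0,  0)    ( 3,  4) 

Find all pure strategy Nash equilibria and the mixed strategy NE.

Pure NE: (Theater, Theater) and (Sports, Sports); Mixed NE: p = 0.5714, q = 0.4286

Work:
Check pure NE:
(Theater, Theater): (4, 3) - no unilateral deviation beneficial
(Sports, Sports): (3, 4) - no unilateral deviation beneficial
Mixed NE: P1 plays Theater with p = 0.5714, P2 plays Theater with q = 0.4286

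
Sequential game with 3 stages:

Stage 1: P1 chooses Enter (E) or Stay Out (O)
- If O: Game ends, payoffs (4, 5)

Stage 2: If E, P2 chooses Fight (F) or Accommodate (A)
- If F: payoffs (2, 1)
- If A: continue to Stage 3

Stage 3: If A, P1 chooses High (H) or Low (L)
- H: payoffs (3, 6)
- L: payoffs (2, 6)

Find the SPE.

SPE: (O, A, H); Outcome (4, 5)

Work:
Stage 3: P1 chooses H (3 vs 2)
Stage 2: P2: F->1, A->6 (anticipating H). Choose A
Stage 1: P1: O->4, E->3 (anticipating A, H). Choose O
SPE path: O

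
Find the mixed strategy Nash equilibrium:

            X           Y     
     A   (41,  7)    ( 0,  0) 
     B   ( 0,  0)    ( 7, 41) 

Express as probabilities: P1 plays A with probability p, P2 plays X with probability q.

p = 0.8542, q = 0.1458

Work:
Find probabilities that make opponent indifferent:
P2 chooses q to make P1 indifferent between A and B
P1 chooses p to make P2 indifferent between X and Y
Mixed NE: P1 plays (A: 0.8542, B: 0.1458), P2 plays (X: 0.1458, Y: 0.8542)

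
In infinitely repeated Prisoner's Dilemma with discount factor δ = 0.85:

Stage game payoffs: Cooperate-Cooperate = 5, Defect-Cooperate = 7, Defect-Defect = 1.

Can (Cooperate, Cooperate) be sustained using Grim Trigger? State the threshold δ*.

δ* = 0.3333; since δ = 0.85 ≥ 0.3333, cooperation can be sustained

Work:
For Grim Trigger:
Cooperate forever: 5/(1-δ)
Defect then punished: 7 + 1·δ/(1-δ)
Need: 5/(1-δ) ≥ 7 + 1·δ/(1-δ)
Solving: δ ≥ (T-R)/(T-P) = (7-5)/(7-1) = 0.3333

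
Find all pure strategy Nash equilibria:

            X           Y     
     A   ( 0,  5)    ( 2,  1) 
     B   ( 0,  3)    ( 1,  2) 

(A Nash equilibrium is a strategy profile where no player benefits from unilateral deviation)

Nash equilibrium: (A, X), (B, X)

Work:
Best responses:
  P1 vs X: payoffs [0, 0] → best response A/B (payoff 0)
  P1 vs Y: payoffs [2, 1] → best response A (payoff 2)
  P2 vs A: payoffs [5, 1] → best response X (payoff 5)
  P2 vs B: payoffs [3, 2] → best response X (payoff 3)
Mutual best responses: (A,X), (B,X) → Nash equilibria.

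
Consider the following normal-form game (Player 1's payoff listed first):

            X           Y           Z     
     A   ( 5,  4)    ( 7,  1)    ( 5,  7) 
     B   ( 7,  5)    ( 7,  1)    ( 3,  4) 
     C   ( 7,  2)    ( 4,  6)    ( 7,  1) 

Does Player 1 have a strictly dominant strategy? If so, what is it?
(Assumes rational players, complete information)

No strictly dominant strategy exists for Player 1

Work:
A strategy strictly dominates another if it gives a strictly higher payoff against every opponent action. Compare each pair of P1's strategies column-by-column:
  A vs B: [5 vs 7, 7 vs 7, 5 vs 3] → A does not strictly dominate B (column X: 5 ≤ 7)
  A vs C: [5 vs 7, 7 vs 4, 5 vs 7] → A does not strictly dominate C (column X: 5 ≤ 7)
  B vs A: [7 vs 5, 7 vs 7, 3 vs 5] → B does not strictly dominate A (column Y: 7 ≤ 7)
  B vs C: [7 vs 7, 7 vs 4, 3 vs 7] → B does not strictly dominate C (column X: 7 ≤ 7)
  C vs A: [7 vs 5, 4 vs 7, 7 vs 5] → C does not strictly dominate A (column Y: 4 ≤ 7)
  C vs B: [7 vs 7, 4 vs 7, 7 vs 3] → C does not strictly dominate B (column X: 7 ≤ 7)
No single strategy strictly dominates all others → no strictly dominant strategy.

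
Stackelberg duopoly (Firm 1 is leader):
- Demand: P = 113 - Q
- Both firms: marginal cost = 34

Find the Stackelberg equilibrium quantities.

q₁* (leader) = 39.5, q₂* (follower) = 19.75

Work:
Follower's reaction: q₂ = (a - c - q₁)/2
Leader substitutes: π₁ = q₁·(a - q₁ - (a-c-q₁)/2 - c)
FOC: q₁* = (113 - 34)/2 = 39.50
Then: q₂* = (113 - 34 - 39.5)/2 = 19.75
Leader has first-mover advantage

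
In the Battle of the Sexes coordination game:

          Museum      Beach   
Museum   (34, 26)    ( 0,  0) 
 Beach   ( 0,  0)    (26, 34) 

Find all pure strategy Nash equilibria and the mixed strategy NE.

Pure NE: (Museum, Museum) and (Beach, Beach); Mixed NE: p = 0.5667, q = 0.4333

Work:
Check pure NE:
(Museum, Museum): (34, 26) - no unilateral deviation beneficial
(Beach, Beach): (26, 34) - no unilateral deviation beneficial
Mixed NE: P1 plays Museum with p = 0.5667, P2 plays Museum with q = 0.4333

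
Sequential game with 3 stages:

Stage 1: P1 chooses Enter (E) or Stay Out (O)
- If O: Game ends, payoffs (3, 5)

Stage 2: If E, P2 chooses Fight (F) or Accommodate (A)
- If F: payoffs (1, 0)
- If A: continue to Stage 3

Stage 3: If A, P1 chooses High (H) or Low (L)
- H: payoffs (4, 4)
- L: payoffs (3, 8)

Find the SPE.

SPE: (E, A, H); Outcome (4, 4)

Work:
Stage 3: P1 chooses H (4 vs 3)
Stage 2: P2: F->0, A->4 (anticipating H). Choose A
Stage 1: P1: O->3, E->4 (anticipating A, H). Choose E
SPE path: E -> A -> H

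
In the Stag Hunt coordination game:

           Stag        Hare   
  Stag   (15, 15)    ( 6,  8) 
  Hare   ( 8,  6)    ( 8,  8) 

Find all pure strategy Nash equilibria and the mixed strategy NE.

Pure NE: (Stag, Stag) and (Hare, Hare); Mixed NE: p = 0.2222, q = 0.2222

Work:
Check pure NE:
(Stag, Stag): (15, 15) - no unilateral deviation beneficial
(Hare, Hare): (8, 8) - no unilateral deviation beneficial
Mixed NE: P1 plays Stag with p = 0.2222, P2 plays Stag with q = 0.2222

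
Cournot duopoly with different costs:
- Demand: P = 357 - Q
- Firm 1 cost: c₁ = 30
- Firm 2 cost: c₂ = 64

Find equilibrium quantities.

q₁* = 120.33, q₂* = 86.33

Work:
Reaction: q₁ = (357 - 30 - q₂)/2
Reaction: q₂ = (357 - 64 - q₁)/2
Solve simultaneously:
q₁* = (357 - 2×30 + 64)/3 = 120.33
q₂* = (357 - 2×64 + 30)/3 = 86.33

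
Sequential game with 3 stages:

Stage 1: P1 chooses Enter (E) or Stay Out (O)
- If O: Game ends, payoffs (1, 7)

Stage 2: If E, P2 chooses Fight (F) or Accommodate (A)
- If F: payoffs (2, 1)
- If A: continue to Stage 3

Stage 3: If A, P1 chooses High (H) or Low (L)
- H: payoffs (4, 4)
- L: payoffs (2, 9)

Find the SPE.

SPE: (E, A, H); Outcome (4, 4)

Work:
Stage 3: P1 chooses H (4 vs 2)
Stage 2: P2: F->1, A->4 (anticipating H). Choose A
Stage 1: P1: O->1, E->4 (anticipating A, H). Choose E
SPE path: E -> A -> H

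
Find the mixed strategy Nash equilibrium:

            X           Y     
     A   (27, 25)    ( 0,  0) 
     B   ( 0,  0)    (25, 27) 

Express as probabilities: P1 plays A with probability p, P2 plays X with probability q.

p = 0.5192, q = 0.4808

Work:
Find probabilities that make opponent indifferent:
P2 chooses q to make P1 indifferent between A and B
P1 chooses p to make P2 indifferent between X and Y
Mixed NE: P1 plays (A: 0.5192, B: 0.4808), P2 plays (X: 0.4808, Y: 0.5192)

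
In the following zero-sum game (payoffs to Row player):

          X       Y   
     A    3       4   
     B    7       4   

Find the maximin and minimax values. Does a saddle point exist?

Maximin = 4, Minimax = 4, Saddle: True

Work:
Row minimums: [3, 4] → maximin = 4
Column maximums: [7, 4] → minimax = 4
Saddle point exists! Game value = 4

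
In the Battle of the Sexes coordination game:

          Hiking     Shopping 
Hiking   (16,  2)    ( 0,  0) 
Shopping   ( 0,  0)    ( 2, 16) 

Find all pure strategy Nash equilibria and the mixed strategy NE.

Pure NE: (Hiking, Hiking) and (Shopping, Shopping); Mixed NE: p = 0.8889, q = 0.1111

Work:
Check pure NE:
(Hiking, Hiking): (16, 2) - no unilateral deviation beneficial
(Shopping, Shopping): (2, 16) - no unilateral deviation beneficial
Mixed NE: P1 plays Hiking with p = 0.8889, P2 plays Hiking with q = 0.1111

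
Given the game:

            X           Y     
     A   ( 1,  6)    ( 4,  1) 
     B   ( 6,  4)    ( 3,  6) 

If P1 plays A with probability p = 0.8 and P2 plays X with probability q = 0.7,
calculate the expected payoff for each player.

E[P1] = 2.54, E[P2] = 4.52

Work:
E[P1] = p·q·π₁(A,X) + p·(1-q)·π₁(A,Y) + (1-p)·q·π₁(B,X) + (1-p)·(1-q)·π₁(B,Y)
= 0.8·0.7·1 + 0.8·0.3·4 + 0.2·0.7·6 + 0.2·0.3·3
= 2.54

E[P2] = 4.52 (similar calculation)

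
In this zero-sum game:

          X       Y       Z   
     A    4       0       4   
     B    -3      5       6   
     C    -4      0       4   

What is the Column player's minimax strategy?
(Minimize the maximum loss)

Column should play X, value = 4

Work:
Column player minimizes Row's maximum payoff:
Column X: max payoff to Row = 4
Column Y: max payoff to Row = 5
Column Z: max payoff to Row = 6
Minimum is 4, achieved by column X.
Minimax strategy: X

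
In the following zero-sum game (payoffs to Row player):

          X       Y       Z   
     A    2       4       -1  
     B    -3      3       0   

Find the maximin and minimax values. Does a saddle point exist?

Maximin = -1, Minimax = 0, Saddle: False

Work:
Row minimums: [-1, -3] → maximin = -1
Column maximums: [2, 4, 0] → minimax = 0
No saddle point (maximin ≠ minimax). Mixed strategy needed.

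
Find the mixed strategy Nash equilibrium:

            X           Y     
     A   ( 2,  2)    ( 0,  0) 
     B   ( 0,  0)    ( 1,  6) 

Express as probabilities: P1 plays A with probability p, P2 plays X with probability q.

p = 0.75, q = 0.3333

Work:
Find probabilities that make opponent indifferent:
P2 chooses q to make P1 indifferent between A and B
P1 chooses p to make P2 indifferent between X and Y
Mixed NE: P1 plays (A: 0.75, B: 0.25), P2 plays (X: 0.3333, Y: 0.6667)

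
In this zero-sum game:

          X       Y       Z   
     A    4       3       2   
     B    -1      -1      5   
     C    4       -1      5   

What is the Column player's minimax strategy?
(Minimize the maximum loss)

Column should play Y, value = 3

Work:
Column player minimizes Row's maximum payoff:
Column X: max payoff to Row = 4
Column Y: max payoff to Row = 3
Column Z: max payoff to Row = 5
Minimum is 3, achieved by column Y.
Minimax strategy: Y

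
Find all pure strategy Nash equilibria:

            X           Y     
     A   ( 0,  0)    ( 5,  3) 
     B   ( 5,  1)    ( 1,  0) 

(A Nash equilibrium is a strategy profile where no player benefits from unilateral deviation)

Nash equilibrium: (A, Y), (B, X)

Work:
Best responses:
  P1 vs X: payoffs [0, 5] → best response B (payoff 5)
  P1 vs Y: payoffs [5, 1] → best response A (payoff 5)
  P2 vs A: payoffs [0, 3] → best response Y (payoff 3)
  P2 vs B: payoffs [1, 0] → best response X (payoff 1)
Mutual best responses: (A,Y), (B,X) → Nash equilibria.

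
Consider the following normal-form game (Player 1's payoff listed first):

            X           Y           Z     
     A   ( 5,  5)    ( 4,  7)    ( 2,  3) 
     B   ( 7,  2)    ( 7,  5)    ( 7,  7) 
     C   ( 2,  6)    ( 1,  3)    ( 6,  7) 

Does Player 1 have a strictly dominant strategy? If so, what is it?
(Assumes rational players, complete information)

Yes, Player 1's strictly dominant strategy is B

Work:
A strategy strictly dominates another if it gives a strictly higher payoff against every opponent action. Compare each pair of P1's strategies column-by-column:
  A vs B: [5 vs 7, 4 vs 7, 2 vs 7] → A does not strictly dominate B (column X: 5 ≤ 7)
  A vs C: [5 vs 2, 4 vs 1, 2 vs 6] → A does not strictly dominate C (column Z: 2 ≤ 6)
  B vs A: [7 vs 5, 7 vs 4, 7 vs 2] → B strictly dominates A
  B vs C: [7 vs 2, 7 vs 1, 7 vs 6] → B strictly dominates C
  C vs A: [2 vs 5, 1 vs 4, 6 vs 2] → C does not strictly dominate A (column X: 2 ≤ 5)
  C vs B: [2 vs 7, 1 vs 7, 6 vs 7] → C does not strictly dominate B (column X: 2 ≤ 7)
B strictly dominates every other strategy → strictly dominant.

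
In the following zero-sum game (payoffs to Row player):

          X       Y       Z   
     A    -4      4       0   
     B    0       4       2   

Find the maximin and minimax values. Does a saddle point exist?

Maximin = 0, Minimax = 0, Saddle: True

Work:
Row minimums: [-4, 0] → maximin = 0
Column maximums: [0, 4, 2] → minimax = 0
Saddle point exists! Game value = 0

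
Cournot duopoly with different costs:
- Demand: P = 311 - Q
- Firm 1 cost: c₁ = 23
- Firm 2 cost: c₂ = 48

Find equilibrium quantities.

q₁* = 104.33, q₂* = 79.33

Work:
Reaction: q₁ = (311 - 23 - q₂)/2
Reaction: q₂ = (311 - 48 - q₁)/2
Solve simultaneously:
q₁* = (311 - 2×23 + 48)/3 = 104.33
q₂* = (311 - 2×48 + 23)/3 = 79.33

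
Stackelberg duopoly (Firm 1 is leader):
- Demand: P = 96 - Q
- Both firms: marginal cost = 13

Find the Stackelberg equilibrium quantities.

q₁* (leader) = 41.5, q₂* (follower) = 20.75

Work:
Follower's reaction: q₂ = (a - c - q₁)/2
Leader substitutes: π₁ = q₁·(a - q₁ - (a-c-q₁)/2 - c)
FOC: q₁* = (96 - 13)/2 = 41.50
Then: q₂* = (96 - 13 - 41.5)/2 = 20.75
Leader has first-mover advantage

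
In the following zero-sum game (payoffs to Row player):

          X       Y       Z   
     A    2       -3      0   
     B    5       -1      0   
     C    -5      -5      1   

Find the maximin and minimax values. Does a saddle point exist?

Maximin = -1, Minimax = -1, Saddle: True

Work:
Row minimums: [-3, -1, -5] → maximin = -1
Column maximums: [5, -1, 1] → minimax = -1
Saddle point exists! Game value = -1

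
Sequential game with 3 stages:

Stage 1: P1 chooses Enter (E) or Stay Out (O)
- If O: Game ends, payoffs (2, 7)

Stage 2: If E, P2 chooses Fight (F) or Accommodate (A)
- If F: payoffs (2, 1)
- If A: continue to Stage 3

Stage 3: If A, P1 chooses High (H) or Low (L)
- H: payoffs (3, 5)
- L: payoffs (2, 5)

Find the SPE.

SPE: (E, A, H); Outcome (3, 5)

Work:
Stage 3: P1 chooses H (3 vs 2)
Stage 2: P2: F->1, A->5 (anticipating H). Choose A
Stage 1: P1: O->2, E->3 (anticipating A, H). Choose E
SPE path: E -> A -> H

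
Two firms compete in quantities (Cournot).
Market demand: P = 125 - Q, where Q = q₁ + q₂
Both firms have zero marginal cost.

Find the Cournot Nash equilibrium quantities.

q₁* = q₂* = 41.67; P* = 41.67

Work:
Profit: π_i = P·q_i = (a - q_i - q_j)·q_i
FOC: ∂π_i/∂q_i = a - 2q_i - q_j = 0
Reaction function: q_i = (125 - q_j)/2
Symmetry: q* = 125/3 = 41.67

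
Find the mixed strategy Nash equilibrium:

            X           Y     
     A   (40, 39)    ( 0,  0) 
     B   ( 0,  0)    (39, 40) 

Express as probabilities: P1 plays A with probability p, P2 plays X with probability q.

p = 0.5063, q = 0.4937

Work:
Find probabilities that make opponent indifferent:
P2 chooses q to make P1 indifferent between A and B
P1 chooses p to make P2 indifferent between X and Y
Mixed NE: P1 plays (A: 0.5063, B: 0.4937), P2 plays (X: 0.4937, Y: 0.5063)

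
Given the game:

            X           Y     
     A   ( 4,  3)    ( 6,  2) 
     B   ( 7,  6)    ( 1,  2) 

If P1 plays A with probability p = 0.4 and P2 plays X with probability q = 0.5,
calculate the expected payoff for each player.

E[P1] = 4.4, E[P2] = 3.4

Work:
E[P1] = p·q·π₁(A,X) + p·(1-q)·π₁(A,Y) + (1-p)·q·π₁(B,X) + (1-p)·(1-q)·π₁(B,Y)
= 0.4·0.5·4 + 0.4·0.5·6 + 0.6·0.5·7 + 0.6·0.5·1
= 4.4

E[P2] = 3.4 (similar calculation)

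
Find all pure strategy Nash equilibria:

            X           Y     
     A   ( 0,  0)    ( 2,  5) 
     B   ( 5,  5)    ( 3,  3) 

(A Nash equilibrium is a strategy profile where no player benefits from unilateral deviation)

Nash equilibrium: (B, X)

Work:
Best responses:
  P1 vs X: payoffs [0, 5] → best response B (payoff 5)
  P1 vs Y: payoffs [2, 3] → best response B (payoff 3)
  P2 vs A: payoffs [0, 5] → best response Y (payoff 5)
  P2 vs B: payoffs [5, 3] → best response X (payoff 5)
Mutual best responses: (B,X) → Nash equilibria.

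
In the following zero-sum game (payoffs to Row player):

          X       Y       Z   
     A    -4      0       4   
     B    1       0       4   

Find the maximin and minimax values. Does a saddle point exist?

Maximin = 0, Minimax = 0, Saddle: True

Work:
Row minimums: [-4, 0] → maximin = 0
Column maximums: [1, 0, 4] → minimax = 0
Saddle point exists! Game value = 0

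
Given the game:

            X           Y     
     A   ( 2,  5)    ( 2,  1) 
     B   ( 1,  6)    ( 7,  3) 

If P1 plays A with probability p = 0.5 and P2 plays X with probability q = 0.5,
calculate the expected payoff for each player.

E[P1] = 3.0, E[P2] = 3.75

Work:
E[P1] = p·q·π₁(A,X) + p·(1-q)·π₁(A,Y) + (1-p)·q·π₁(B,X) + (1-p)·(1-q)·π₁(B,Y)
= 0.5·0.5·2 + 0.5·0.5·2 + 0.5·0.5·1 + 0.5·0.5·7
= 3.0

E[P2] = 3.75 (similar calculation)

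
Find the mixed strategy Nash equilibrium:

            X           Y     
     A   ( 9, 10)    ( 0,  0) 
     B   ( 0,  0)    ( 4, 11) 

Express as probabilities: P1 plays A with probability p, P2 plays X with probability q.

p = 0.5238, q = 0.3077

Work:
Find probabilities that make opponent indifferent:
P2 chooses q to make P1 indifferent between A and B
P1 chooses p to make P2 indifferent between X and Y
Mixed NE: P1 plays (A: 0.5238, B: 0.4762), P2 plays (X: 0.3077, Y: 0.6923)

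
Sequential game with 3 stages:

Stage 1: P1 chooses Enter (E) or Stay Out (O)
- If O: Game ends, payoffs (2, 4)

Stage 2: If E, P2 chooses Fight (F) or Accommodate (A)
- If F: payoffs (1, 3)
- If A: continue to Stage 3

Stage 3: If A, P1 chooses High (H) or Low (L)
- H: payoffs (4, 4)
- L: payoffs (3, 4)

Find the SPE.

SPE: (E, A, H); Outcome (4, 4)

Work:
Stage 3: P1 chooses H (4 vs 3)
Stage 2: P2: F->3, A->4 (anticipating H). Choose A
Stage 1: P1: O->2, E->4 (anticipating A, H). Choose E
SPE path: E -> A -> H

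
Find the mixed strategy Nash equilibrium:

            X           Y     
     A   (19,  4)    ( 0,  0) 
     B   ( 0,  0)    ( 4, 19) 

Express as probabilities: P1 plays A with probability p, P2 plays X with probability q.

p = 0.8261, q = 0.1739

Work:
Find probabilities that make opponent indifferent:
P2 chooses q to make P1 indifferent between A and B
P1 chooses p to make P2 indifferent between X and Y
Mixed NE: P1 plays (A: 0.8261, B: 0.1739), P2 plays (X: 0.1739, Y: 0.8261)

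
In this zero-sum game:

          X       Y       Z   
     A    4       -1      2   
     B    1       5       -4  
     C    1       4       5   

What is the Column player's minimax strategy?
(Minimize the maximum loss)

Column should play X, value = 4

Work:
Column player minimizes Row's maximum payoff:
Column X: max payoff to Row = 4
Column Y: max payoff to Row = 5
Column Z: max payoff to Row = 5
Minimum is 4, achieved by column X.
Minimax strategy: X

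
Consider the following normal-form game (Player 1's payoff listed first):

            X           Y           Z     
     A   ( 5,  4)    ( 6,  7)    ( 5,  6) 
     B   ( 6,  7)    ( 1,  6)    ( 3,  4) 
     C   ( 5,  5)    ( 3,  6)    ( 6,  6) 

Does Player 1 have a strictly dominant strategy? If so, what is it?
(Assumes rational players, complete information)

No strictly dominant strategy exists for Player 1

Work:
A strategy strictly dominates another if it gives a strictly higher payoff against every opponent action. Compare each pair of P1's strategies column-by-column:
  A vs B: [5 vs 6, 6 vs 1, 5 vs 3] → A does not strictly dominate B (column X: 5 ≤ 6)
  A vs C: [5 vs 5, 6 vs 3, 5 vs 6] → A does not strictly dominate C (column X: 5 ≤ 5)
  B vs A: [6 vs 5, 1 vs 6, 3 vs 5] → B does not strictly dominate A (column Y: 1 ≤ 6)
  B vs C: [6 vs 5, 1 vs 3, 3 vs 6] → B does not strictly dominate C (column Y: 1 ≤ 3)
  C vs A: [5 vs 5, 3 vs 6, 6 vs 5] → C does not strictly dominate A (column X: 5 ≤ 5)
  C vs B: [5 vs 6, 3 vs 1, 6 vs 3] → C does not strictly dominate B (column X: 5 ≤ 6)
No single strategy strictly dominates all others → no strictly dominant strategy.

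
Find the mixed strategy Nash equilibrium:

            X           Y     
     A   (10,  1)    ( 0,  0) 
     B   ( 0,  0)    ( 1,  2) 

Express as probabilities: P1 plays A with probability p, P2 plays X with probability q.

p = 0.6667, q = 0.0909

Work:
Find probabilities that make opponent indifferent:
P2 chooses q to make P1 indifferent between A and B
P1 chooses p to make P2 indifferent between X and Y
Mixed NE: P1 plays (A: 0.6667, B: 0.3333), P2 plays (X: 0.0909, Y: 0.9091)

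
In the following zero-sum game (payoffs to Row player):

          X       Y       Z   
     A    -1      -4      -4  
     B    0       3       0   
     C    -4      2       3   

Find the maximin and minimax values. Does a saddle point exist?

Maximin = 0, Minimax = 0, Saddle: True

Work:
Row minimums: [-4, 0, -4] → maximin = 0
Column maximums: [0, 3, 3] → minimax = 0
Saddle point exists! Game value = 0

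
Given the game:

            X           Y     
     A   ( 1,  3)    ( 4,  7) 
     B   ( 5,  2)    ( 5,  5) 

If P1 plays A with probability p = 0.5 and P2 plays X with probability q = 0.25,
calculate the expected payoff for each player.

E[P1] = 4.125, E[P2] = 5.125

Work:
E[P1] = p·q·π₁(A,X) + p·(1-q)·π₁(A,Y) + (1-p)·q·π₁(B,X) + (1-p)·(1-q)·π₁(B,Y)
= 0.5·0.25·1 + 0.5·0.75·4 + 0.5·0.25·5 + 0.5·0.75·5
= 4.125

E[P2] = 5.125 (similar calculation)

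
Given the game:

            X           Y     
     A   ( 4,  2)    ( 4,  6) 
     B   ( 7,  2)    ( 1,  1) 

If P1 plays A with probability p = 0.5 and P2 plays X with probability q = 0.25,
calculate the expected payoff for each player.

E[P1] = 3.25, E[P2] = 3.125

Work:
E[P1] = p·q·π₁(A,X) + p·(1-q)·π₁(A,Y) + (1-p)·q·π₁(B,X) + (1-p)·(1-q)·π₁(B,Y)
= 0.5·0.25·4 + 0.5·0.75·4 + 0.5·0.25·7 + 0.5·0.75·1
= 3.25

E[P2] = 3.125 (similar calculation)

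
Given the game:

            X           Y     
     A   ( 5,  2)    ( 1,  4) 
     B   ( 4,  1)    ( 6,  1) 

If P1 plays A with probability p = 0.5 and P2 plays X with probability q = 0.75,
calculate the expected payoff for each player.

E[P1] = 4.25, E[P2] = 1.75

Work:
E[P1] = p·q·π₁(A,X) + p·(1-q)·π₁(A,Y) + (1-p)·q·π₁(B,X) + (1-p)·(1-q)·π₁(B,Y)
= 0.5·0.75·5 + 0.5·0.25·1 + 0.5·0.75·4 + 0.5·0.25·6
= 4.25

E[P2] = 1.75 (similar calculation)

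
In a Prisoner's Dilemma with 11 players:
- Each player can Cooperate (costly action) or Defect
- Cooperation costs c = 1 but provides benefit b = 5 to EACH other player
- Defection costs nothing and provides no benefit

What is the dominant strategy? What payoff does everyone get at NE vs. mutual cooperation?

Dominant: Defect; NE payoff = 0; Coop payoff = 49

Work:
Defect dominates (saves cost c = 1, benefit to others is external)
NE: All defect → everyone gets 0
If all cooperate: each receives (10)×5 - 1 = 49
Social dilemma: 49 > 0 but NE gives 0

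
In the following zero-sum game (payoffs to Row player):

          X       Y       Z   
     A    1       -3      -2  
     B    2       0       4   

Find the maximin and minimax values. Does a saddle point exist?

Maximin = 0, Minimax = 0, Saddle: True

Work:
Row minimums: [-3, 0] → maximin = 0
Column maximums: [2, 0, 4] → minimax = 0
Saddle point exists! Game value = 0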